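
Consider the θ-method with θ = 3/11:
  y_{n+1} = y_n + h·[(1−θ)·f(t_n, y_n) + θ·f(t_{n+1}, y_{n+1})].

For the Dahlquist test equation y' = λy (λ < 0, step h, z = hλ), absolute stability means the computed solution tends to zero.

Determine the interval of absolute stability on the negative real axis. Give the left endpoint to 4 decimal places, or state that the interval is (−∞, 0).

z∈(-4.4000,0).

Set f=λy, z=hλ:
  y_{n+1} = y_n + z·[8/11·y_n + 3/11·y_{n+1}] ⇒ (1 − 3/11z)y_{n+1} = (1 + 8/11z)y_n
  ⇒ R(z) = (1 + 8/11z)/(1 − 3/11z).

Solve |R(x)|<1 on ℝ⁻.
x=-1.39: |R|=0.0079
R=−1: 1+8/11x = −1+3/11x ⇒ -5/11x=2 ⇒ x=2/(-5/11)=-4.4000
Confirm numerically:
  x=-2.857: |R|=0.60579 <1
  x=-2.607: |R|=0.52367 <1
  x=-2.552: |R|=0.50472 <1
  x=-2.245: |R|=0.39244 <1
  x=-4.740: |R|=1.06741 >1
  x=-4.634: |R|=1.04698 >1
Interval (-4.4000, 0).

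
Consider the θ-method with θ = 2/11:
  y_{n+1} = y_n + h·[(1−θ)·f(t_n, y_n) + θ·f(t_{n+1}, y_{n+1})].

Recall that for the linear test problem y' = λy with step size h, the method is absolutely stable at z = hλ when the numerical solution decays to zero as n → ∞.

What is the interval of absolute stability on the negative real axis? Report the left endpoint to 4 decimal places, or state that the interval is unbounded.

z∈(-3.1429,0).

Test eqn y'=λy, z=hλ:
  y_{n+1} = y_n + z·[9/11·y_n + 2/11·y_{n+1}] ⇒ (1 − 2/11z)y_{n+1} = (1 + 9/11z)y_n
  Hence R(z) = (1 + 9/11z)/(1 − 2/11z).

Solve |R(x)|<1 on ℝ⁻.
x=-1.23: |R|=0.0052
R=−1: 1+9/11x = −1+2/11x ⇒ -7/11x=2 ⇒ x=2/(-7/11)=-3.1429
Confirm numerically:
  x=-2.818: |R|=0.86331 <1
  x=-2.275: |R|=0.60932 <1
  x=-1.790: |R|=0.35048 <1
  x=-1.591: |R|=0.23403 <1
  x=-3.729: |R|=1.22229 >1
  x=-3.551: |R|=1.15783 >1
Stable set (-3.1429, 0).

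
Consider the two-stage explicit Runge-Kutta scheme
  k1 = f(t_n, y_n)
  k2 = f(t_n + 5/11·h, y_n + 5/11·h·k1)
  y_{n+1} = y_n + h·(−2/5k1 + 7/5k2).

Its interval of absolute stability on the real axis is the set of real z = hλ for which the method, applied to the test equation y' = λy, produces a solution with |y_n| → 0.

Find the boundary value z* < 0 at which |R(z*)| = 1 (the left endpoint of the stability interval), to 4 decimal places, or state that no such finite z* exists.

left endpoint -1.5714.

Set f=λy, z=hλ:
  k1=λy_n ⇒ h·k1=z·y_n;  k2=λ(1+5/11z)y_n ⇒ h·k2=z(1+5/11z)y_n
  y_{n+1}/y_n = 1 − 2/5z + 7/5z(1+5/11z) = 1 + z + 7/11z²
  Hence R(z) = 1 + z + 7/11z².

Need |R(x)|<1, x<0.
x=-0.61: |R|=0.6268
R=1: x+7/11x²=0 ⇒ x=−11/7=-1.5714; min R=1−1/(4·7/11)=0.6071>−1
Confirm numerically:
  x=-1.466: |R|=0.90164 <1
  x=-1.300: |R|=0.77545 <1
  x=-1.133: |R|=0.68389 <1
  x=-1.122: |R|=0.67911 <1
  x=-1.796: |R|=1.25666 >1
  x=-1.727: |R|=1.17097 >1
So |R|<1 on (-1.5714, 0).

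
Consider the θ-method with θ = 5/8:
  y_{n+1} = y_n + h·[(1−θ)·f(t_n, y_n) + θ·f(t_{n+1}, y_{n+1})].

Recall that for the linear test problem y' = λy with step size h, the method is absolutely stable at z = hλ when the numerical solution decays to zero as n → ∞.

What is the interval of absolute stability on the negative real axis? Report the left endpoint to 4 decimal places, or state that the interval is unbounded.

Set f=λy, z=hλ:
  y_{n+1} = y_n + z·[3/8·y_n + 5/8·y_{n+1}] ⇒ (1 − 5/8z)y_{n+1} = (1 + 3/8z)y_n
  so R(z) = (1 + 3/8z)/(1 − 5/8z).

Need |R(x)|<1, x<0.
x=-0.44: |R|=0.6549
x=-2: |R|=0.1111
x=-10: |R|=0.3793
x=-100: |R|=0.5748
θ=5/8≥1/2 ⇒ |1+3/8x|<|1−5/8x| ∀x<0 ⇒ interval (−∞,0).

(−∞, 0) — no finite endpoint.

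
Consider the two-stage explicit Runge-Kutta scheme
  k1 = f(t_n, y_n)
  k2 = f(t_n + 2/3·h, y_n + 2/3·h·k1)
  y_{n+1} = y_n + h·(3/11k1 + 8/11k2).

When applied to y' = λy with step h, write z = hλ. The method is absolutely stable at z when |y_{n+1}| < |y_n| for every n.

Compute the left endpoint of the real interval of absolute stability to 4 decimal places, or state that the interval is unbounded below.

z* = -2.0625.

Set f=λy, z=hλ:
  k1=λy_n ⇒ h·k1=z·y_n;  k2=λ(1+2/3z)y_n ⇒ h·k2=z(1+2/3z)y_n
  y_{n+1}/y_n = 1 + 3/11z + 8/11z(1+2/3z) = 1 + z + 16/33z²
  R(z) = 1 + z + 16/33z².

Need |R(x)|<1, x<0.
x=-1.75: |R|=0.7348
R=1: x+16/33x²=0 ⇒ x=−33/16=-2.0625; min R=1−1/(4·16/33)=0.4844>−1
Confirm numerically:
  x=-1.742: |R|=0.72930 <1
  x=-1.562: |R|=0.62095 <1
  x=-0.963: |R|=0.48663 <1
  x=-0.910: |R|=0.49150 <1
  x=-2.445: |R|=1.45344 >1
  x=-2.280: |R|=1.24044 >1
  x=-2.101: |R|=1.03922 >1
So |R|<1 on (-2.0625, 0).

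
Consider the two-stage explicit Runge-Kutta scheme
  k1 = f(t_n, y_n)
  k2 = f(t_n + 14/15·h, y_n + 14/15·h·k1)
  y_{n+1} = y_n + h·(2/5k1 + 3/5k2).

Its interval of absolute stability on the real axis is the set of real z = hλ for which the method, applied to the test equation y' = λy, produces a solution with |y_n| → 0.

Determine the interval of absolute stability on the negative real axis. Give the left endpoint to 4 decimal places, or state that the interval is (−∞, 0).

z∈(-1.7857,0).

Test eqn y'=λy, z=hλ:
  k1=λy_n ⇒ h·k1=z·y_n;  k2=λ(1+14/15z)y_n ⇒ h·k2=z(1+14/15z)y_n
  y_{n+1}/y_n = 1 + 2/5z + 3/5z(1+14/15z) = 1 + z + 14/25z²
  so R(z) = 1 + z + 14/25z².

Find x<0 with |R(x)|<1.
x=-1.15: |R|=0.5906
R=1: x+14/25x²=0 ⇒ x=−25/14=-1.7857; min R=1−1/(4·14/25)=0.5536>−1
Confirm numerically:
  x=-1.496: |R|=0.75729 <1
  x=-0.829: |R|=0.55585 <1
  x=-0.810: |R|=0.55742 <1
  x=-0.744: |R|=0.56598 <1
  x=-2.071: |R|=1.33086 >1
  x=-2.016: |R|=1.25998 >1
  x=-1.879: |R|=1.09816 >1
So |R|<1 on (-1.7857, 0).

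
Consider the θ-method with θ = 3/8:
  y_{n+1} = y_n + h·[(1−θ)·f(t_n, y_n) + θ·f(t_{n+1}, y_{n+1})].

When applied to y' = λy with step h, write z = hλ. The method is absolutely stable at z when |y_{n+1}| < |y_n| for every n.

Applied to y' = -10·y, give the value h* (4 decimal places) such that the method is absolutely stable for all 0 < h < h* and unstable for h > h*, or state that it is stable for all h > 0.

Set f=λy, z=hλ:
  y_{n+1} = y_n + z·[5/8·y_n + 3/8·y_{n+1}] ⇒ (1 − 3/8z)y_{n+1} = (1 + 5/8z)y_n
  ⇒ R(z) = (1 + 5/8z)/(1 − 3/8z).

Need |R(x)|<1, x<0.
x=-0.71: |R|=0.4393
R=−1: 1+5/8x = −1+3/8x ⇒ -1/4x=2 ⇒ x=2/(-1/4)=-8.0000
Confirm numerically:
  x=-6.291: |R|=0.87281 <1
  x=-5.062: |R|=0.74657 <1
  x=-3.884: |R|=0.58111 <1
  x=-8.567: |R|=1.03365 >1
  x=-8.536: |R|=1.03190 >1
  x=-8.525: |R|=1.03127 >1
Stable set (-8.0000, 0).

(-8.0000,0); λ=-10 ⇒ h* = (8)/10 = 0.8000.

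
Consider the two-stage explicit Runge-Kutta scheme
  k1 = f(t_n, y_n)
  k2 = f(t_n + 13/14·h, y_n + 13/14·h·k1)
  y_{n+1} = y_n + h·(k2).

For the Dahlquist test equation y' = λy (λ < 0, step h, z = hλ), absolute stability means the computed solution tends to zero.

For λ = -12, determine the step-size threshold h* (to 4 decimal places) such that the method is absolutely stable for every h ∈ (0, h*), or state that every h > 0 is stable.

Test eqn y'=λy, z=hλ:
  k1=λy_n ⇒ h·k1=z·y_n;  k2=λ(1+13/14z)y_n ⇒ h·k2=z(1+13/14z)y_n
  y_{n+1}/y_n = 1 + z(1+13/14z) = 1 + z + 13/14z²
  ⇒ R(z) = 1 + z + 13/14z².

Need |R(x)|<1, x<0.
x=-1.17: |R|=1.1011
R=1: x+13/14x²=0 ⇒ x=−14/13=-1.0769; min R=1−1/(4·13/14)=0.7308>−1
Confirm numerically:
  x=-0.908: |R|=0.85757 <1
  x=-0.898: |R|=0.85080 <1
  x=-0.826: |R|=0.80754 <1
  x=-0.822: |R|=0.80542 <1
  x=-1.547: |R|=1.67527 >1
  x=-1.516: |R|=1.61809 >1
Interval (-1.0769, 0).

(-1.0769,0); λ=-12 ⇒ h* = (14/13)/12 = 0.0897.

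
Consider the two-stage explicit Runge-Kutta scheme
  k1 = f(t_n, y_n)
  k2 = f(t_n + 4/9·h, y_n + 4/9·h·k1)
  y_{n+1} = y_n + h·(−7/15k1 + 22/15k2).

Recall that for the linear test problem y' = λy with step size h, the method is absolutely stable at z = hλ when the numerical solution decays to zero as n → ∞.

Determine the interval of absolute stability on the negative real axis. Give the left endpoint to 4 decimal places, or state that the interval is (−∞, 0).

z∈(-1.5341,0).

On y'=λy, z=hλ:
  k1=λy_n ⇒ h·k1=z·y_n;  k2=λ(1+4/9z)y_n ⇒ h·k2=z(1+4/9z)y_n
  y_{n+1}/y_n = 1 − 7/15z + 22/15z(1+4/9z) = 1 + z + 88/135z²
  Hence R(z) = 1 + z + 88/135z².

Find x<0 with |R(x)|<1.
x=-0.35: |R|=0.7299
R=1: x+88/135x²=0 ⇒ x=−135/88=-1.5341; min R=1−1/(4·88/135)=0.6165>−1
Confirm numerically:
  x=-1.480: |R|=0.94782 <1
  x=-1.304: |R|=0.80442 <1
  x=-0.749: |R|=0.61669 <1
  x=-2.020: |R|=1.63982 >1
  x=-1.987: |R|=1.58662 >1
Interval (-1.5341, 0).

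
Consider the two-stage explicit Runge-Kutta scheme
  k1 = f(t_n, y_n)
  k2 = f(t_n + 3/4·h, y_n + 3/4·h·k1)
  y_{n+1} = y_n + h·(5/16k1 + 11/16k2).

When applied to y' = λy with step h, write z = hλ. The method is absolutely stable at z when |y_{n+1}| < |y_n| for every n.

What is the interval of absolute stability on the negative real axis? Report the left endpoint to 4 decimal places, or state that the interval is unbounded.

Test eqn y'=λy, z=hλ:
  k1=λy_n ⇒ h·k1=z·y_n;  k2=λ(1+3/4z)y_n ⇒ h·k2=z(1+3/4z)y_n
  y_{n+1}/y_n = 1 + 5/16z + 11/16z(1+3/4z) = 1 + z + 33/64z²
  ⇒ R(z) = 1 + z + 33/64z².

Find x<0 with |R(x)|<1.
x=-0.48: |R|=0.6388
R=1: x+33/64x²=0 ⇒ x=−64/33=-1.9394; min R=1−1/(4·33/64)=0.5152>−1
Confirm numerically:
  x=-1.811: |R|=0.88011 <1
  x=-1.781: |R|=0.85454 <1
  x=-1.591: |R|=0.71419 <1
  x=-0.921: |R|=0.51637 <1
  x=-2.114: |R|=1.19033 >1
  x=-2.050: |R|=1.11691 >1
Stable set (-1.9394, 0).

z∈(-1.9394,0).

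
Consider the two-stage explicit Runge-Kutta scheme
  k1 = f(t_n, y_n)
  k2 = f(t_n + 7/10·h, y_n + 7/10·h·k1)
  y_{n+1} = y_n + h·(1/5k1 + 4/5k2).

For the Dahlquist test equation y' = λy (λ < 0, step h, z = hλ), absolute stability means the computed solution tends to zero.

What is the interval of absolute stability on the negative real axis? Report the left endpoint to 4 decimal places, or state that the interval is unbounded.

On y'=λy, z=hλ:
  k1=λy_n ⇒ h·k1=z·y_n;  k2=λ(1+7/10z)y_n ⇒ h·k2=z(1+7/10z)y_n
  y_{n+1}/y_n = 1 + 1/5z + 4/5z(1+7/10z) = 1 + z + 14/25z²
  ⇒ R(z) = 1 + z + 14/25z².

Need |R(x)|<1, x<0.
x=-1.5: |R|=0.7600
R=1: x+14/25x²=0 ⇒ x=−25/14=-1.7857; min R=1−1/(4·14/25)=0.5536>−1
Confirm numerically:
  x=-1.612: |R|=0.84318 <1
  x=-0.902: |R|=0.55362 <1
  x=-0.868: |R|=0.55392 <1
  x=-0.800: |R|=0.55840 <1
  x=-2.266: |R|=1.60946 >1
  x=-2.023: |R|=1.26882 >1
  x=-1.918: |R|=1.14209 >1
Interval (-1.7857, 0).

(-1.7857, 0).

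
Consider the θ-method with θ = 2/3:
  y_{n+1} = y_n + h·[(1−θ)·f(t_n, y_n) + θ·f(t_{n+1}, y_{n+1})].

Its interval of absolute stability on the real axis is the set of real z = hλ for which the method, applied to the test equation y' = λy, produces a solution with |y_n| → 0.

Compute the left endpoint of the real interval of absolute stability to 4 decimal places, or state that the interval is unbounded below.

unbounded; (−∞, 0).

Test eqn y'=λy, z=hλ:
  y_{n+1} = y_n + z·[1/3·y_n + 2/3·y_{n+1}] ⇒ (1 − 2/3z)y_{n+1} = (1 + 1/3z)y_n
  R(z) = (1 + 1/3z)/(1 − 2/3z).

Need |R(x)|<1, x<0.
x=-1.25: |R|=0.3182
x=-2: |R|=0.1429
x=-10: |R|=0.3043
x=-100: |R|=0.4778
θ=2/3≥1/2 ⇒ |1+1/3x|<|1−2/3x| ∀x<0 ⇒ unbounded interval.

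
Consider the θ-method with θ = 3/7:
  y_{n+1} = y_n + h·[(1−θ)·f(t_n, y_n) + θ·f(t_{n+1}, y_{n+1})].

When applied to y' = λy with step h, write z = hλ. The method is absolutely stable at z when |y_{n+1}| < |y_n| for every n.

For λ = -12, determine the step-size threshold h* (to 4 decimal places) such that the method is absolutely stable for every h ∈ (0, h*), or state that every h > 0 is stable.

Set f=λy, z=hλ:
  y_{n+1} = y_n + z·[4/7·y_n + 3/7·y_{n+1}] ⇒ (1 − 3/7z)y_{n+1} = (1 + 4/7z)y_n
  ⇒ R(z) = (1 + 4/7z)/(1 − 3/7z).

Solve |R(x)|<1 on ℝ⁻.
x=-1.17: |R|=0.2207
R=−1: 1+4/7x = −1+3/7x ⇒ -1/7x=2 ⇒ x=2/(-1/7)=-14.0000
Confirm numerically:
  x=-12.613: |R|=0.96907 <1
  x=-11.893: |R|=0.95063 <1
  x=-11.601: |R|=0.94261 <1
  x=-8.555: |R|=0.83331 <1
  x=-14.551: |R|=1.01088 >1
  x=-14.320: |R|=1.00641 >1
  x=-14.118: |R|=1.00239 >1
Interval (-14.0000, 0).

(-14.0000,0); λ=-12 ⇒ h* = (14)/12 = 1.1667.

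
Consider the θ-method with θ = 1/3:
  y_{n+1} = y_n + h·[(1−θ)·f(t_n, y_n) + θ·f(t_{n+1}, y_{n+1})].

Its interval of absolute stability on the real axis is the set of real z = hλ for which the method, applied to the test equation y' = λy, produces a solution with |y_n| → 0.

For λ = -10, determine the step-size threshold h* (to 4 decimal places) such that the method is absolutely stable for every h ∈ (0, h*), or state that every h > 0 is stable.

On y'=λy, z=hλ:
  y_{n+1} = y_n + z·[2/3·y_n + 1/3·y_{n+1}] ⇒ (1 − 1/3z)y_{n+1} = (1 + 2/3z)y_n
  ⇒ R(z) = (1 + 2/3z)/(1 − 1/3z).

Solve |R(x)|<1 on ℝ⁻.
x=-0.81: |R|=0.3622
R=−1: 1+2/3x = −1+1/3x ⇒ -1/3x=2 ⇒ x=2/(-1/3)=-6.0000
Confirm numerically:
  x=-5.297: |R|=0.91527 <1
  x=-5.263: |R|=0.91081 <1
  x=-4.364: |R|=0.77784 <1
  x=-2.857: |R|=0.46338 <1
  x=-6.325: |R|=1.03485 >1
  x=-6.258: |R|=1.02787 >1
  x=-6.065: |R|=1.00717 >1
Interval (-6.0000, 0).

(-6.0000,0); λ=-10 ⇒ h* = (6)/10 = 0.6000.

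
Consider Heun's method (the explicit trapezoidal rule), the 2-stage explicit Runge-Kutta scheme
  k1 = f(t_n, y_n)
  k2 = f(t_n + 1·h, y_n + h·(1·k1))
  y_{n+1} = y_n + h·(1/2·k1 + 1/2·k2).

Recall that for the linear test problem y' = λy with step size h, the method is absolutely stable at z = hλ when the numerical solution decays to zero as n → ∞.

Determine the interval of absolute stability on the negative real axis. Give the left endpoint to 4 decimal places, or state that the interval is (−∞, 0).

(-2.0000, 0).

Set f=λy, z=hλ:
  order 2, 2-stage ⇒ R(z)=1+z+z^2/2
  (e.g. R(-1.61)=0.68605, |R|=0.68605)

Find x<0 with |R(x)|<1.
x=-1.61: |R|=0.6861
|R(-1.61)|=0.6861 |R(-0.87)|=0.5085 |R(-0.74)|=0.5338
Bisect:
  x_lo=-2.5392 |R|=1.6846  x_hi=-0.1090 |R|=0.8969
  mid=-1.32412 |R|=0.55253 →hi
  mid=-1.93167 |R|=0.93401 →hi
  mid=-2.23545 |R|=1.26317 →lo
  mid=-2.08356 |R|=1.08705 →lo
  mid=-2.00762 |R|=1.00765 →lo
  mid=-1.96965 |R|=0.97011 →hi
  mid=-1.98863 |R|=0.98870 →hi
  ...
  [-2.00005,-1.99991] ⇒ x*=-2.0000
So |R|<1 on (-2.0000, 0).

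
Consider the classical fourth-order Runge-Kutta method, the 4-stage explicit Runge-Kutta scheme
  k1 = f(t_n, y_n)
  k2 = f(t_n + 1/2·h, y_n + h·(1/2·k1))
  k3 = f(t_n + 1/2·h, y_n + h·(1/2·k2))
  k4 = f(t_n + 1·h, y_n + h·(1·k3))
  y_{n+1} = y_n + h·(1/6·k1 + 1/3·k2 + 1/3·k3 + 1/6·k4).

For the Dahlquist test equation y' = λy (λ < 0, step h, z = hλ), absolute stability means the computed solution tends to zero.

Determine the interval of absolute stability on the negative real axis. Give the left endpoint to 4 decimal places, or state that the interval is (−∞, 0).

(-2.7853, 0).

Test eqn y'=λy, z=hλ:
  order 4, 4-stage ⇒ R(z)=1+z+z^2/2+z^3/6+z^4/24
  (e.g. R(-0.93)=0.39956, |R|=0.39956)

Solve |R(x)|<1 on ℝ⁻.
x=-0.93: |R|=0.3996
|R(-2.53)|=0.6786 |R(-2.2)|=0.4214 |R(-1.87)|=0.2981
Bisect:
  x_lo=-3.1220 |R|=1.6383  x_hi=-0.0564 |R|=0.9452
  mid=-1.58922 |R|=0.27041 →hi
  mid=-2.35562 |R|=0.52327 →hi
  mid=-2.73883 |R|=0.93218 →hi
  mid=-2.93043 |R|=1.24180 →lo
  mid=-2.83463 |R|=1.07697 →lo
  mid=-2.78673 |R|=1.00217 →lo
  mid=-2.76278 |R|=0.96658 →hi
  mid=-2.77475 |R|=0.98423 →hi
  mid=-2.78074 |R|=0.99316 →hi
  ...
  [-2.78542,-2.78523] ⇒ x*=-2.7853
Interval (-2.7853, 0).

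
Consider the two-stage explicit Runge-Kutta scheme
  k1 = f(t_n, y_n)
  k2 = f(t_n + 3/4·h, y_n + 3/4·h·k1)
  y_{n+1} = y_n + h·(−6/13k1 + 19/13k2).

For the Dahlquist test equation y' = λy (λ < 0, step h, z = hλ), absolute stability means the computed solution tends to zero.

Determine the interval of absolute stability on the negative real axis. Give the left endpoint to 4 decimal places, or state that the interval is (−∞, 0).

Test eqn y'=λy, z=hλ:
  k1=λy_n ⇒ h·k1=z·y_n;  k2=λ(1+3/4z)y_n ⇒ h·k2=z(1+3/4z)y_n
  y_{n+1}/y_n = 1 − 6/13z + 19/13z(1+3/4z) = 1 + z + 57/52z²
  so R(z) = 1 + z + 57/52z².

Boundary: |R(x)|=1, x<0.
x=-0.4: |R|=0.7754
R=1: x+57/52x²=0 ⇒ x=−52/57=-0.9123; min R=1−1/(4·57/52)=0.7719>−1
Confirm numerically:
  x=-0.552: |R|=0.78200 <1
  x=-0.507: |R|=0.77477 <1
  x=-0.372: |R|=0.77969 <1
  x=-1.425: |R|=1.80088 >1
  x=-1.072: |R|=1.18768 >1
Stable set (-0.9123, 0).

z∈(-0.9123,0).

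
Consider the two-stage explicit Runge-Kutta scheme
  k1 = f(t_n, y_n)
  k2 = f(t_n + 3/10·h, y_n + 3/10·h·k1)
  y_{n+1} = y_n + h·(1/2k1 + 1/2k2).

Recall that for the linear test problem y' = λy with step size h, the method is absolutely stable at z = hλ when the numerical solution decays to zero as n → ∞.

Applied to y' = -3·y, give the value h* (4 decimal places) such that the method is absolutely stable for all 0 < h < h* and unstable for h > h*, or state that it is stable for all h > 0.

On y'=λy, z=hλ:
  k1=λy_n ⇒ h·k1=z·y_n;  k2=λ(1+3/10z)y_n ⇒ h·k2=z(1+3/10z)y_n
  y_{n+1}/y_n = 1 + 1/2z + 1/2z(1+3/10z) = 1 + z + 3/20z²
  so R(z) = 1 + z + 3/20z².

Solve |R(x)|<1 on ℝ⁻.
x=-0.86: |R|=0.2509
R=1: x+3/20x²=0 ⇒ x=−20/3=-6.6667; min R=1−1/(4·3/20)=-0.6667>−1
Confirm numerically:
  x=-6.459: |R|=0.79880 <1
  x=-6.354: |R|=0.70200 <1
  x=-5.338: |R|=0.06386 <1
  x=-3.320: |R|=0.66664 <1
  x=-7.260: |R|=1.64614 >1
  x=-7.209: |R|=1.58645 >1
  x=-7.136: |R|=1.50237 >1
So |R|<1 on (-6.6667, 0).

(-6.6667,0); λ=-3 ⇒ h* = (20/3)/3 = 2.2222.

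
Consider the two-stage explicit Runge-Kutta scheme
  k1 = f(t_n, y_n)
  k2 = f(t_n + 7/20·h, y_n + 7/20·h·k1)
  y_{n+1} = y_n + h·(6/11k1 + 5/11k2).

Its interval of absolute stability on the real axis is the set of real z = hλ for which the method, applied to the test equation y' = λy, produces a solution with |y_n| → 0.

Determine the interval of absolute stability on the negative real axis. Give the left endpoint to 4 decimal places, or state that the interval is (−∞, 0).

With y'=λy (z=hλ):
  k1=λy_n ⇒ h·k1=z·y_n;  k2=λ(1+7/20z)y_n ⇒ h·k2=z(1+7/20z)y_n
  y_{n+1}/y_n = 1 + 6/11z + 5/11z(1+7/20z) = 1 + z + 7/44z²
  Hence R(z) = 1 + z + 7/44z².

Solve |R(x)|<1 on ℝ⁻.
x=-0.73: |R|=0.3548
R=1: x+7/44x²=0 ⇒ x=−44/7=-6.2857; min R=1−1/(4·7/44)=-0.5714>−1
Confirm numerically:
  x=-5.188: |R|=0.09399 <1
  x=-3.871: |R|=0.48708 <1
  x=-3.611: |R|=0.53656 <1
  x=-3.094: |R|=0.57105 <1
  x=-6.819: |R|=1.57853 >1
  x=-6.638: |R|=1.37203 >1
  x=-6.544: |R|=1.26890 >1
So |R|<1 on (-6.2857, 0).

(-6.2857, 0).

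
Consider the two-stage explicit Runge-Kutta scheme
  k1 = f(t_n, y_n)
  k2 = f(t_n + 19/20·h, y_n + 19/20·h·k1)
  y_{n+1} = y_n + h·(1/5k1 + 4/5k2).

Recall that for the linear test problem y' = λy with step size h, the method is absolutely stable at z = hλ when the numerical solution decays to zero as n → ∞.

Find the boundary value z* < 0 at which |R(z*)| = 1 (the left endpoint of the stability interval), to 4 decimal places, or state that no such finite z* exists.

Test eqn y'=λy, z=hλ:
  k1=λy_n ⇒ h·k1=z·y_n;  k2=λ(1+19/20z)y_n ⇒ h·k2=z(1+19/20z)y_n
  y_{n+1}/y_n = 1 + 1/5z + 4/5z(1+19/20z) = 1 + z + 19/25z²
  so R(z) = 1 + z + 19/25z².

Boundary: |R(x)|=1, x<0.
x=-1.32: |R|=1.0042
R=1: x+19/25x²=0 ⇒ x=−25/19=-1.3158; min R=1−1/(4·19/25)=0.6711>−1
Confirm numerically:
  x=-1.067: |R|=0.79825 <1
  x=-1.046: |R|=0.78553 <1
  x=-0.913: |R|=0.72051 <1
  x=-1.897: |R|=1.83794 >1
  x=-1.512: |R|=1.22547 >1
  x=-1.408: |R|=1.09867 >1
Interval (-1.3158, 0).

z* = -1.3158.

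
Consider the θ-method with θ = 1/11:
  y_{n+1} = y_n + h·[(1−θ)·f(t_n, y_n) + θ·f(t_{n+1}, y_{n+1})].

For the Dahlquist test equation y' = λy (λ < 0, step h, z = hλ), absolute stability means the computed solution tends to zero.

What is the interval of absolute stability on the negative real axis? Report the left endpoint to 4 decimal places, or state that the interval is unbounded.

With y'=λy (z=hλ):
  y_{n+1} = y_n + z·[10/11·y_n + 1/11·y_{n+1}] ⇒ (1 − 1/11z)y_{n+1} = (1 + 10/11z)y_n
  ⇒ R(z) = (1 + 10/11z)/(1 − 1/11z).

Need |R(x)|<1, x<0.
x=-0.81: |R|=0.2456
R=−1: 1+10/11x = −1+1/11x ⇒ -9/11x=2 ⇒ x=2/(-9/11)=-2.4444
Confirm numerically:
  x=-2.005: |R|=0.69589 <1
  x=-1.891: |R|=0.61361 <1
  x=-1.740: |R|=0.50235 <1
  x=-1.235: |R|=0.11034 <1
  x=-2.875: |R|=1.27928 >1
  x=-2.733: |R|=1.18911 >1
  x=-2.636: |R|=1.12643 >1
Stable set (-2.4444, 0).

(-2.4444, 0).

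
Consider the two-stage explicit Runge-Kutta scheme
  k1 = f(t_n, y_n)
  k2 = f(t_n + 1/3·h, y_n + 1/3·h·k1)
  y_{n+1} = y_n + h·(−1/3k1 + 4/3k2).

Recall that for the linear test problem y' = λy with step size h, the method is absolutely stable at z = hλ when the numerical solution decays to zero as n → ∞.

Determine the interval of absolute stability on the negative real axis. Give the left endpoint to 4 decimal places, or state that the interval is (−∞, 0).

(-2.2500, 0).

Test eqn y'=λy, z=hλ:
  k1=λy_n ⇒ h·k1=z·y_n;  k2=λ(1+1/3z)y_n ⇒ h·k2=z(1+1/3z)y_n
  y_{n+1}/y_n = 1 − 1/3z + 4/3z(1+1/3z) = 1 + z + 4/9z²
  so R(z) = 1 + z + 4/9z².

Solve |R(x)|<1 on ℝ⁻.
x=-1.11: |R|=0.4376
R=1: x+4/9x²=0 ⇒ x=−9/4=-2.2500; min R=1−1/(4·4/9)=0.4375>−1
Confirm numerically:
  x=-2.001: |R|=0.77856 <1
  x=-1.812: |R|=0.64726 <1
  x=-1.509: |R|=0.50304 <1
  x=-1.109: |R|=0.43761 <1
  x=-2.806: |R|=1.69339 >1
  x=-2.368: |R|=1.12419 >1
  x=-2.293: |R|=1.04382 >1
Stable set (-2.2500, 0).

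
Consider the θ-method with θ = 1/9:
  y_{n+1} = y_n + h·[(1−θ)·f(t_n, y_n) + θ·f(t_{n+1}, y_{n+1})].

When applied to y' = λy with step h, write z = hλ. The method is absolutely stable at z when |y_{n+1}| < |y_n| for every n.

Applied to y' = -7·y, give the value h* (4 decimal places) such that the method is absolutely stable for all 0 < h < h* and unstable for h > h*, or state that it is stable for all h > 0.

Set f=λy, z=hλ:
  y_{n+1} = y_n + z·[8/9·y_n + 1/9·y_{n+1}] ⇒ (1 − 1/9z)y_{n+1} = (1 + 8/9z)y_n
  Hence R(z) = (1 + 8/9z)/(1 − 1/9z).

Solve |R(x)|<1 on ℝ⁻.
x=-1.55: |R|=0.3223
R=−1: 1+8/9x = −1+1/9x ⇒ -7/9x=2 ⇒ x=2/(-7/9)=-2.5714
Confirm numerically:
  x=-1.508: |R|=0.29159 <1
  x=-1.359: |R|=0.18071 <1
  x=-1.049: |R|=0.06050 <1
  x=-2.993: |R|=1.24606 >1
  x=-2.741: |R|=1.10110 >1
So |R|<1 on (-2.5714, 0).

(-2.5714,0); λ=-7 ⇒ h* = (18/7)/7 = 0.3673.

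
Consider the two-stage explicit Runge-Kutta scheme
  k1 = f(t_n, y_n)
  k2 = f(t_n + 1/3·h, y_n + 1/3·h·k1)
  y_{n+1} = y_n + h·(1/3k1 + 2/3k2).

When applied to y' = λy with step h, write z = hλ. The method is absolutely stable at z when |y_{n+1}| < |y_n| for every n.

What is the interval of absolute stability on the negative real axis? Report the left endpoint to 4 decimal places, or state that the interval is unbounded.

(-4.5000, 0).

With y'=λy (z=hλ):
  k1=λy_n ⇒ h·k1=z·y_n;  k2=λ(1+1/3z)y_n ⇒ h·k2=z(1+1/3z)y_n
  y_{n+1}/y_n = 1 + 1/3z + 2/3z(1+1/3z) = 1 + z + 2/9z²
  Hence R(z) = 1 + z + 2/9z².

Boundary: |R(x)|=1, x<0.
x=-1.42: |R|=0.0281
R=1: x+2/9x²=0 ⇒ x=−9/2=-4.5000; min R=1−1/(4·2/9)=-0.1250>−1
Confirm numerically:
  x=-3.210: |R|=0.07980 <1
  x=-3.131: |R|=0.04748 <1
  x=-2.384: |R|=0.12101 <1
  x=-2.040: |R|=0.11520 <1
  x=-4.743: |R|=1.25612 >1
  x=-4.719: |R|=1.22966 >1
So |R|<1 on (-4.5000, 0).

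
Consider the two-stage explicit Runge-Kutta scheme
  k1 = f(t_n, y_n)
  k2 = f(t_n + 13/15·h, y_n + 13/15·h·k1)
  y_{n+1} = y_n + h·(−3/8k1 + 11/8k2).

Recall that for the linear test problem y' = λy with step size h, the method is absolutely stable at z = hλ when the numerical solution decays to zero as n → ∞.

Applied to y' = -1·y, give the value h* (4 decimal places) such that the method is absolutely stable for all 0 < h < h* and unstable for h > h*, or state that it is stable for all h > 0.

(-0.8392,0); λ=-1 ⇒ h* = (120/143)/1 = 0.8392.

With y'=λy (z=hλ):
  k1=λy_n ⇒ h·k1=z·y_n;  k2=λ(1+13/15z)y_n ⇒ h·k2=z(1+13/15z)y_n
  y_{n+1}/y_n = 1 − 3/8z + 11/8z(1+13/15z) = 1 + z + 143/120z²
  ⇒ R(z) = 1 + z + 143/120z².

Boundary: |R(x)|=1, x<0.
x=-0.33: |R|=0.7998
R=1: x+143/120x²=0 ⇒ x=−120/143=-0.8392; min R=1−1/(4·143/120)=0.7902>−1
Confirm numerically:
  x=-0.716: |R|=0.89492 <1
  x=-0.706: |R|=0.88797 <1
  x=-0.442: |R|=0.79081 <1
  x=-0.417: |R|=0.79022 <1
  x=-1.115: |R|=1.36651 >1
  x=-0.975: |R|=1.15783 >1
Interval (-0.8392, 0).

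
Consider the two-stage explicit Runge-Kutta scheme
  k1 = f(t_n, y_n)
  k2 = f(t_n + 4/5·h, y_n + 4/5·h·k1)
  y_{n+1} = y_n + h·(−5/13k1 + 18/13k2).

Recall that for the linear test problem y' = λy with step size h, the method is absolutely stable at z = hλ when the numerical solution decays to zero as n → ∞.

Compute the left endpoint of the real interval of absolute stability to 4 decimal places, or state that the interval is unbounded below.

left endpoint -0.9028.

Set f=λy, z=hλ:
  k1=λy_n ⇒ h·k1=z·y_n;  k2=λ(1+4/5z)y_n ⇒ h·k2=z(1+4/5z)y_n
  y_{n+1}/y_n = 1 − 5/13z + 18/13z(1+4/5z) = 1 + z + 72/65z²
  ⇒ R(z) = 1 + z + 72/65z².

Need |R(x)|<1, x<0.
x=-1.41: |R|=1.7922
R=1: x+72/65x²=0 ⇒ x=−65/72=-0.9028; min R=1−1/(4·72/65)=0.7743>−1
Confirm numerically:
  x=-0.880: |R|=0.97780 <1
  x=-0.794: |R|=0.90433 <1
  x=-0.720: |R|=0.85423 <1
  x=-0.365: |R|=0.78257 <1
  x=-1.065: |R|=1.19137 >1
  x=-0.993: |R|=1.09924 >1
So |R|<1 on (-0.9028, 0).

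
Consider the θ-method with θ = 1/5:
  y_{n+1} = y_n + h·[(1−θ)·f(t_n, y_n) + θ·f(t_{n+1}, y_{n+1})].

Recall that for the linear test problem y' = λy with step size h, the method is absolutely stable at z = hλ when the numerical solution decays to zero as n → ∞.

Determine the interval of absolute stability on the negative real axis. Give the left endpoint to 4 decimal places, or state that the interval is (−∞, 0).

(-3.3333, 0).

With y'=λy (z=hλ):
  y_{n+1} = y_n + z·[4/5·y_n + 1/5·y_{n+1}] ⇒ (1 − 1/5z)y_{n+1} = (1 + 4/5z)y_n
  Hence R(z) = (1 + 4/5z)/(1 − 1/5z).

Need |R(x)|<1, x<0.
x=-0.82: |R|=0.2955
R=−1: 1+4/5x = −1+1/5x ⇒ -3/5x=2 ⇒ x=2/(-3/5)=-3.3333
Confirm numerically:
  x=-2.218: |R|=0.53644 <1
  x=-2.091: |R|=0.47440 <1
  x=-1.933: |R|=0.39406 <1
  x=-3.758: |R|=1.14547 >1
  x=-3.592: |R|=1.09032 >1
  x=-3.418: |R|=1.03017 >1
Interval (-3.3333, 0).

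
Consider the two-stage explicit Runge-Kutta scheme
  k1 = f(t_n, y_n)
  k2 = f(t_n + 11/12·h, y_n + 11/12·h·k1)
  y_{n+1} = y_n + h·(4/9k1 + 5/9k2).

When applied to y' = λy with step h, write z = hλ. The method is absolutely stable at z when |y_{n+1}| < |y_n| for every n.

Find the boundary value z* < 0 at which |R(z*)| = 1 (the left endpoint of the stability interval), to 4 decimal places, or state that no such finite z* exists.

With y'=λy (z=hλ):
  k1=λy_n ⇒ h·k1=z·y_n;  k2=λ(1+11/12z)y_n ⇒ h·k2=z(1+11/12z)y_n
  y_{n+1}/y_n = 1 + 4/9z + 5/9z(1+11/12z) = 1 + z + 55/108z²
  ⇒ R(z) = 1 + z + 55/108z².

Solve |R(x)|<1 on ℝ⁻.
x=-0.52: |R|=0.6177
R=1: x+55/108x²=0 ⇒ x=−108/55=-1.9636; min R=1−1/(4·55/108)=0.5091>−1
Confirm numerically:
  x=-1.751: |R|=0.81039 <1
  x=-1.221: |R|=0.53822 <1
  x=-1.118: |R|=0.51854 <1
  x=-1.081: |R|=0.51410 <1
  x=-2.444: |R|=1.59787 >1
  x=-2.250: |R|=1.32813 >1
Stable set (-1.9636, 0).

z* = -1.9636.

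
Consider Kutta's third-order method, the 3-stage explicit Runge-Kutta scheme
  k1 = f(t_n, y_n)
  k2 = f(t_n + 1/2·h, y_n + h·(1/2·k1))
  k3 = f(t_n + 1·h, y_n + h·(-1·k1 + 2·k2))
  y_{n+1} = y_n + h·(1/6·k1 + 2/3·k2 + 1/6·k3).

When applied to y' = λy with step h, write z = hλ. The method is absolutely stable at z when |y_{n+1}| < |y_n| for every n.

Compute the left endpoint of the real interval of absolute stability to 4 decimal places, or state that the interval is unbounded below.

On y'=λy, z=hλ:
  order 3, 3-stage ⇒ R(z)=1+z+z^2/2+z^3/6
  (e.g. R(-1.08)=0.29325, |R|=0.29325)

Boundary: |R(x)|=1, x<0.
x=-1.08: |R|=0.2932
|R(-2.1)|=0.4385 |R(-1.93)|=0.2657 |R(-0.92)|=0.3734
Bisect:
  x_lo=-3.0146 |R|=2.0368  x_hi=-0.2735 |R|=0.7605
  mid=-1.64405 |R|=0.03322 →hi
  mid=-2.32935 |R|=0.72287 →hi
  mid=-2.67199 |R|=1.28169 →lo
  mid=-2.50067 |R|=0.98025 →hi
  mid=-2.58633 |R|=1.12515 →lo
  mid=-2.54350 |R|=1.05129 →lo
  mid=-2.52208 |R|=1.01542 →lo
  mid=-2.51138 |R|=0.99775 →hi
  mid=-2.51673 |R|=1.00656 →lo
  ...
  [-2.51288,-2.51272] ⇒ x*=-2.5127
So |R|<1 on (-2.5127, 0).

z* = -2.5127.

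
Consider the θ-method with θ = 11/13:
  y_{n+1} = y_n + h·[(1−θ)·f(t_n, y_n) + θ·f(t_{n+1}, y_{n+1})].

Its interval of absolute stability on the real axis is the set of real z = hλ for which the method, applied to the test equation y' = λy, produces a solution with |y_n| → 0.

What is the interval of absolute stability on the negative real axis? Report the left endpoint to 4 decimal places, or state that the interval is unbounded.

(−∞, 0) — no finite endpoint.

Set f=λy, z=hλ:
  y_{n+1} = y_n + z·[2/13·y_n + 11/13·y_{n+1}] ⇒ (1 − 11/13z)y_{n+1} = (1 + 2/13z)y_n
  so R(z) = (1 + 2/13z)/(1 − 11/13z).

Find x<0 with |R(x)|<1.
x=-0.32: |R|=0.7482
x=-2: |R|=0.2571
x=-10: |R|=0.0569
x=-100: |R|=0.1680
θ=11/13≥1/2 ⇒ |1+2/13x|<|1−11/13x| ∀x<0 ⇒ stable on all of ℝ⁻.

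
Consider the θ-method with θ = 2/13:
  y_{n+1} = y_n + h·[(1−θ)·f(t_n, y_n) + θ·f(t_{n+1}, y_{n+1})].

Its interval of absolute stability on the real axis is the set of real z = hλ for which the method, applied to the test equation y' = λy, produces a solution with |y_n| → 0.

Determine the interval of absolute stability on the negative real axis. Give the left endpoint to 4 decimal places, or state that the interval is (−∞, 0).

Test eqn y'=λy, z=hλ:
  y_{n+1} = y_n + z·[11/13·y_n + 2/13·y_{n+1}] ⇒ (1 − 2/13z)y_{n+1} = (1 + 11/13z)y_n
  Hence R(z) = (1 + 11/13z)/(1 − 2/13z).

Solve |R(x)|<1 on ℝ⁻.
x=-1.55: |R|=0.2516
R=−1: 1+11/13x = −1+2/13x ⇒ -9/13x=2 ⇒ x=2/(-9/13)=-2.8889
Confirm numerically:
  x=-2.591: |R|=0.85255 <1
  x=-2.567: |R|=0.84024 <1
  x=-1.894: |R|=0.46664 <1
  x=-1.297: |R|=0.08125 <1
  x=-3.200: |R|=1.14433 >1
  x=-3.067: |R|=1.08378 >1
Stable set (-2.8889, 0).

z∈(-2.8889,0).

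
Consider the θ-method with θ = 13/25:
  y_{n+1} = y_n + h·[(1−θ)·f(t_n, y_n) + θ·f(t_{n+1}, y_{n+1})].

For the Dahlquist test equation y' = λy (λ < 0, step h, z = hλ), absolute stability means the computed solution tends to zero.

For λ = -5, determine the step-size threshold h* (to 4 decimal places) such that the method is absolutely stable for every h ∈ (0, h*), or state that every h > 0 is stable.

Set f=λy, z=hλ:
  y_{n+1} = y_n + z·[12/25·y_n + 13/25·y_{n+1}] ⇒ (1 − 13/25z)y_{n+1} = (1 + 12/25z)y_n
  so R(z) = (1 + 12/25z)/(1 − 13/25z).

Find x<0 with |R(x)|<1.
x=-0.41: |R|=0.6621
x=-2: |R|=0.0196
x=-10: |R|=0.6129
x=-100: |R|=0.8868
θ=13/25≥1/2 ⇒ |1+12/25x|<|1−13/25x| ∀x<0 ⇒ interval (−∞,0).

(−∞, 0) — no finite endpoint. Any h>0 works for λ=-5.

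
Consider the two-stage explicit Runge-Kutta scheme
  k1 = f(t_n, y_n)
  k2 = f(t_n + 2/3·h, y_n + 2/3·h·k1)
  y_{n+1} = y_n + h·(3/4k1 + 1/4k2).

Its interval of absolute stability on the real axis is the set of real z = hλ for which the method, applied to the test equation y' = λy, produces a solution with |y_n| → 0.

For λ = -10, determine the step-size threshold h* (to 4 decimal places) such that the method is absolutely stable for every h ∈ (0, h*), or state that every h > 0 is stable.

(-6.0000,0); λ=-10 ⇒ h* = (6)/10 = 0.6000.

Test eqn y'=λy, z=hλ:
  k1=λy_n ⇒ h·k1=z·y_n;  k2=λ(1+2/3z)y_n ⇒ h·k2=z(1+2/3z)y_n
  y_{n+1}/y_n = 1 + 3/4z + 1/4z(1+2/3z) = 1 + z + 1/6z²
  R(z) = 1 + z + 1/6z².

Boundary: |R(x)|=1, x<0.
x=-0.54: |R|=0.5086
R=1: x+1/6x²=0 ⇒ x=−6=-6.0000; min R=1−1/(4·1/6)=-0.5000>−1
Confirm numerically:
  x=-4.868: |R|=0.08157 <1
  x=-3.269: |R|=0.48794 <1
  x=-3.203: |R|=0.49313 <1
  x=-6.533: |R|=1.58035 >1
  x=-6.411: |R|=1.43915 >1
So |R|<1 on (-6.0000, 0).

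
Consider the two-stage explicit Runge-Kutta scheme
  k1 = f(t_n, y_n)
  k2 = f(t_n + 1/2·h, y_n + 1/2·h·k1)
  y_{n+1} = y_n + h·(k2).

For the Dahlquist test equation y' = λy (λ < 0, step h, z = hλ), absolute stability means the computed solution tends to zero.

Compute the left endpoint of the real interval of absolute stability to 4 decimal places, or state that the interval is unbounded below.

Set f=λy, z=hλ:
  k1=λy_n ⇒ h·k1=z·y_n;  k2=λ(1+1/2z)y_n ⇒ h·k2=z(1+1/2z)y_n
  y_{n+1}/y_n = 1 + z(1+1/2z) = 1 + z + 1/2z²
  R(z) = 1 + z + 1/2z².

Solve |R(x)|<1 on ℝ⁻.
x=-0.89: |R|=0.5061
R=1: x+1/2x²=0 ⇒ x=−2=-2.0000; min R=1−1/(4·1/2)=0.5000>−1
Confirm numerically:
  x=-1.734: |R|=0.76938 <1
  x=-1.502: |R|=0.62600 <1
  x=-1.142: |R|=0.51008 <1
  x=-1.040: |R|=0.50080 <1
  x=-2.247: |R|=1.27750 >1
  x=-2.078: |R|=1.08104 >1
Stable set (-2.0000, 0).

left endpoint -2.0000.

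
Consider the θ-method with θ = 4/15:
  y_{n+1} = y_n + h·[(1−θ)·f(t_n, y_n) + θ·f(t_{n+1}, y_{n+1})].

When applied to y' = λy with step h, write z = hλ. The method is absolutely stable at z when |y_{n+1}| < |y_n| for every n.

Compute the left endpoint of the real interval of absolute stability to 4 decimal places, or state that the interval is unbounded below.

With y'=λy (z=hλ):
  y_{n+1} = y_n + z·[11/15·y_n + 4/15·y_{n+1}] ⇒ (1 − 4/15z)y_{n+1} = (1 + 11/15z)y_n
  ⇒ R(z) = (1 + 11/15z)/(1 − 4/15z).

Need |R(x)|<1, x<0.
x=-1.61: |R|=0.1264
R=−1: 1+11/15x = −1+4/15x ⇒ -7/15x=2 ⇒ x=2/(-7/15)=-4.2857
Confirm numerically:
  x=-4.023: |R|=0.94085 <1
  x=-2.606: |R|=0.53752 <1
  x=-2.288: |R|=0.42100 <1
  x=-1.936: |R|=0.27682 <1
  x=-4.775: |R|=1.10044 >1
  x=-4.735: |R|=1.09266 >1
  x=-4.375: |R|=1.01923 >1
Interval (-4.2857, 0).

left endpoint -4.2857.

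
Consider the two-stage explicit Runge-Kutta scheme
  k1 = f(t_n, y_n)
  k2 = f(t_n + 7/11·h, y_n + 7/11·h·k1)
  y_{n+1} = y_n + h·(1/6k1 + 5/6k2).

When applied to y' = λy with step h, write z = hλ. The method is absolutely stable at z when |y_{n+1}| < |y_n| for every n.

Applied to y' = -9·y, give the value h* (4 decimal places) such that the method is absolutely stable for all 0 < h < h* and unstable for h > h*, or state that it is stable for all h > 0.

(-1.8857,0); λ=-9 ⇒ h* = (66/35)/9 = 0.2095.

With y'=λy (z=hλ):
  k1=λy_n ⇒ h·k1=z·y_n;  k2=λ(1+7/11z)y_n ⇒ h·k2=z(1+7/11z)y_n
  y_{n+1}/y_n = 1 + 1/6z + 5/6z(1+7/11z) = 1 + z + 35/66z²
  ⇒ R(z) = 1 + z + 35/66z².

Solve |R(x)|<1 on ℝ⁻.
x=-0.44: |R|=0.6627
R=1: x+35/66x²=0 ⇒ x=−66/35=-1.8857; min R=1−1/(4·35/66)=0.5286>−1
Confirm numerically:
  x=-1.751: |R|=0.87491 <1
  x=-1.136: |R|=0.54835 <1
  x=-0.912: |R|=0.52908 <1
  x=-0.795: |R|=0.54016 <1
  x=-2.464: |R|=1.75563 >1
  x=-2.238: |R|=1.41810 >1
  x=-2.031: |R|=1.15648 >1
Interval (-1.8857, 0).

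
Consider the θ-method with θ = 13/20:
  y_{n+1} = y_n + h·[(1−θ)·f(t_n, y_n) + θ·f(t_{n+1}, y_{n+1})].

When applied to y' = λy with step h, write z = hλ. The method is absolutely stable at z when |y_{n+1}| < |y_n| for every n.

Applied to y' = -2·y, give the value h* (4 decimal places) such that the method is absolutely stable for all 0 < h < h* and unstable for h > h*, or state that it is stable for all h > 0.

On y'=λy, z=hλ:
  y_{n+1} = y_n + z·[7/20·y_n + 13/20·y_{n+1}] ⇒ (1 − 13/20z)y_{n+1} = (1 + 7/20z)y_n
  so R(z) = (1 + 7/20z)/(1 − 13/20z).

Need |R(x)|<1, x<0.
x=-1.13: |R|=0.3485
x=-2: |R|=0.1304
x=-10: |R|=0.3333
x=-100: |R|=0.5152
θ=13/20≥1/2 ⇒ |1+7/20x|<|1−13/20x| ∀x<0 ⇒ unbounded interval.

interval (−∞, 0). Any h>0 works for λ=-2.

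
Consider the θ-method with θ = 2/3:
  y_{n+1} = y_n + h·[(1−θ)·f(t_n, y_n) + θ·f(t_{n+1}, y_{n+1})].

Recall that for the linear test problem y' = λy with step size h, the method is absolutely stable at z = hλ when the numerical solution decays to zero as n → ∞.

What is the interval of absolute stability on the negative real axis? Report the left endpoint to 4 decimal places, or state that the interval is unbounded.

(−∞, 0) — no finite endpoint.

Test eqn y'=λy, z=hλ:
  y_{n+1} = y_n + z·[1/3·y_n + 2/3·y_{n+1}] ⇒ (1 − 2/3z)y_{n+1} = (1 + 1/3z)y_n
  so R(z) = (1 + 1/3z)/(1 − 2/3z).

Need |R(x)|<1, x<0.
x=-0.62: |R|=0.5613
x=-2: |R|=0.1429
x=-10: |R|=0.3043
x=-100: |R|=0.4778
θ=2/3≥1/2 ⇒ |1+1/3x|<|1−2/3x| ∀x<0 ⇒ stable on all of ℝ⁻.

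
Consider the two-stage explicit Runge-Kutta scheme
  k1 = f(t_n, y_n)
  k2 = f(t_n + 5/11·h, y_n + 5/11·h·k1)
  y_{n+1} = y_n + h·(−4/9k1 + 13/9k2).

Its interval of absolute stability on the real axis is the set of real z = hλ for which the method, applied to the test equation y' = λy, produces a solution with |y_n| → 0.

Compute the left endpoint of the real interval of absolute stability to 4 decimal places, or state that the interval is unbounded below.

left endpoint -1.5231.

Test eqn y'=λy, z=hλ:
  k1=λy_n ⇒ h·k1=z·y_n;  k2=λ(1+5/11z)y_n ⇒ h·k2=z(1+5/11z)y_n
  y_{n+1}/y_n = 1 − 4/9z + 13/9z(1+5/11z) = 1 + z + 65/99z²
  ⇒ R(z) = 1 + z + 65/99z².

Solve |R(x)|<1 on ℝ⁻.
x=-1.1: |R|=0.6944
R=1: x+65/99x²=0 ⇒ x=−99/65=-1.5231; min R=1−1/(4·65/99)=0.6192>−1
Confirm numerically:
  x=-0.923: |R|=0.63635 <1
  x=-0.682: |R|=0.62338 <1
  x=-0.630: |R|=0.63059 <1
  x=-2.054: |R|=1.71600 >1
  x=-1.737: |R|=1.24397 >1
So |R|<1 on (-1.5231, 0).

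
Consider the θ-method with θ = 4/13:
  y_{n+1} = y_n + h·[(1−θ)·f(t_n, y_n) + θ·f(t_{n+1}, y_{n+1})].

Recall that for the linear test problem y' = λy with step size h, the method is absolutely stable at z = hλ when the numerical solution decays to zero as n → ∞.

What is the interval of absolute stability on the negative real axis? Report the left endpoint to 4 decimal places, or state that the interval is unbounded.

On y'=λy, z=hλ:
  y_{n+1} = y_n + z·[9/13·y_n + 4/13·y_{n+1}] ⇒ (1 − 4/13z)y_{n+1} = (1 + 9/13z)y_n
  R(z) = (1 + 9/13z)/(1 − 4/13z).

Find x<0 with |R(x)|<1.
x=-1.57: |R|=0.0586
R=−1: 1+9/13x = −1+4/13x ⇒ -5/13x=2 ⇒ x=2/(-5/13)=-5.2000
Confirm numerically:
  x=-4.703: |R|=0.92188 <1
  x=-4.030: |R|=0.79911 <1
  x=-2.751: |R|=0.48988 <1
  x=-5.754: |R|=1.07691 >1
  x=-5.598: |R|=1.05623 >1
  x=-5.386: |R|=1.02692 >1
Interval (-5.2000, 0).

z∈(-5.2000,0).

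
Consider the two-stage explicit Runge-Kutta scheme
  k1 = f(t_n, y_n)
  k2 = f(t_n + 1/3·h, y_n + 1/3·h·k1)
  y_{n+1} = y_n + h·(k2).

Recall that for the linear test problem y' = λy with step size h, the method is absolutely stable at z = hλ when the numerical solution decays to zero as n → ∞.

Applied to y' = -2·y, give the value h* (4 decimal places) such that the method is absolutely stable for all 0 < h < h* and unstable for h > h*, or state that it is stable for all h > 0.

(-3.0000,0); λ=-2 ⇒ h* = (3)/2 = 1.5000.

Set f=λy, z=hλ:
  k1=λy_n ⇒ h·k1=z·y_n;  k2=λ(1+1/3z)y_n ⇒ h·k2=z(1+1/3z)y_n
  y_{n+1}/y_n = 1 + z(1+1/3z) = 1 + z + 1/3z²
  Hence R(z) = 1 + z + 1/3z².

Solve |R(x)|<1 on ℝ⁻.
x=-1.37: |R|=0.2556
R=1: x+1/3x²=0 ⇒ x=−3=-3.0000; min R=1−1/(4·1/3)=0.2500>−1
Confirm numerically:
  x=-2.703: |R|=0.73240 <1
  x=-2.168: |R|=0.39874 <1
  x=-1.910: |R|=0.30603 <1
  x=-1.745: |R|=0.27001 <1
  x=-3.297: |R|=1.32640 >1
  x=-3.141: |R|=1.14763 >1
  x=-3.081: |R|=1.08319 >1
So |R|<1 on (-3.0000, 0).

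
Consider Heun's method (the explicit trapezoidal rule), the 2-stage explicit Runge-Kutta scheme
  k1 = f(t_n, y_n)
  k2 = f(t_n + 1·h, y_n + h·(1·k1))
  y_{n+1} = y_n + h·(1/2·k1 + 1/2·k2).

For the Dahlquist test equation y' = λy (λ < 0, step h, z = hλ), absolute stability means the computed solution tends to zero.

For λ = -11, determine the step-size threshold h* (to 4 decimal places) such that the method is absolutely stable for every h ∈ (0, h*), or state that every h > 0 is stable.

Set f=λy, z=hλ:
  order 2, 2-stage ⇒ R(z)=1+z+z^2/2
  (e.g. R(-1.44)=0.59680, |R|=0.59680)

Solve |R(x)|<1 on ℝ⁻.
x=-1.44: |R|=0.5968
|R(-2.19)|=1.2080 |R(-0.66)|=0.5578 |R(-0.63)|=0.5684
Bisect:
  x_lo=-2.3242 |R|=1.3767  x_hi=-0.3101 |R|=0.7379
  mid=-1.31716 |R|=0.55030 →hi
  mid=-1.82067 |R|=0.83675 →hi
  mid=-2.07242 |R|=1.07505 →lo
  mid=-1.94655 |R|=0.94798 →hi
  mid=-2.00948 |R|=1.00953 →lo
  mid=-1.97802 |R|=0.97826 →hi
  mid=-1.99375 |R|=0.99377 →hi
  mid=-2.00162 |R|=1.00162 →lo
  mid=-1.99768 |R|=0.99769 →hi
  mid=-1.99965 |R|=0.99965 →hi
  ...
  [-2.00002,-1.99990] ⇒ x*=-2.0000
Stable set (-2.0000, 0).

(-2.0000,0); λ=-11 ⇒ h* = 0.1818.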